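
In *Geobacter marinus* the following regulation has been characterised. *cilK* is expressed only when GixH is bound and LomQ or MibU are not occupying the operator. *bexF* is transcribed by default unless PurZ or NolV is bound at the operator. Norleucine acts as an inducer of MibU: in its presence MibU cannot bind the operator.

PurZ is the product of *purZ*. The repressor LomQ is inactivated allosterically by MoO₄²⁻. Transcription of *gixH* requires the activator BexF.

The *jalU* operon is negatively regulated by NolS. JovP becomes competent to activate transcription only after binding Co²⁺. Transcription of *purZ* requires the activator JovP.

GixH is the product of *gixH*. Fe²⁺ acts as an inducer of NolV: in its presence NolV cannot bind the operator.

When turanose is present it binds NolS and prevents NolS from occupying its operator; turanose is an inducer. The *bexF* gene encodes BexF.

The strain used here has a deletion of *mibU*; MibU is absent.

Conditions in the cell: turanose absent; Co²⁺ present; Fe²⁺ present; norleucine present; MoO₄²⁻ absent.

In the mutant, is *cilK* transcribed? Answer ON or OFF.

MoO₄²⁻ is absent, so LomQ is active.
Co²⁺ is present, so JovP is active.
No repressor is bound and JovP is active, so *purZ* is transcribed.
So PurZ is produced and active.
Fe²⁺ is present, so NolV is inactive.
With repressor PurZ bound, *bexF* is not transcribed.
So BexF is not produced.
Required activator BexF is absent, so *gixH* is not transcribed.
So GixH is not produced.
MibU is non-functional in this strain, so it has no effect.
With repressor LomQ bound, *cilK* is not transcribed.

OFF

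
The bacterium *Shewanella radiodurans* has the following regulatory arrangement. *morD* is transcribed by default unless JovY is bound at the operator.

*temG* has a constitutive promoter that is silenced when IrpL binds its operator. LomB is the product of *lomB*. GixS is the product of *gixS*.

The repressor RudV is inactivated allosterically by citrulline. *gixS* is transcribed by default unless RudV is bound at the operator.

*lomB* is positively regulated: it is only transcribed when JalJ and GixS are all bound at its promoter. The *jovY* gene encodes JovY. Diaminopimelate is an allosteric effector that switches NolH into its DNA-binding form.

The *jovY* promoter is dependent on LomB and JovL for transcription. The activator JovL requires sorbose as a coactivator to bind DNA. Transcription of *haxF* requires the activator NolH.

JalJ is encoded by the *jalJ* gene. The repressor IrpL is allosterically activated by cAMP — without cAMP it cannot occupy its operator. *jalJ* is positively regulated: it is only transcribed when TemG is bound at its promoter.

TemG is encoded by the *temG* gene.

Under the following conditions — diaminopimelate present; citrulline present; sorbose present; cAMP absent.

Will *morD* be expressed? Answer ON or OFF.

OFF

cAMP is absent, so IrpL is inactive.
With no repressor bound, *temG* is transcribed.
So TemG is produced and active.
No repressor is bound and TemG is active, so *jalJ* is transcribed.
So JalJ is produced and active.
Citrulline is present, so RudV is inactive.
With no repressor bound, *gixS* is transcribed.
So GixS is produced and active.
No repressor is bound and JalJ and GixS are active, so *lomB* is transcribed.
So LomB is produced and active.
Sorbose is present, so JovL is active.
No repressor is bound and LomB and JovL are active, so *jovY* is transcribed.
So JovY is produced and active.
With repressor JovY bound, *morD* is not transcribed.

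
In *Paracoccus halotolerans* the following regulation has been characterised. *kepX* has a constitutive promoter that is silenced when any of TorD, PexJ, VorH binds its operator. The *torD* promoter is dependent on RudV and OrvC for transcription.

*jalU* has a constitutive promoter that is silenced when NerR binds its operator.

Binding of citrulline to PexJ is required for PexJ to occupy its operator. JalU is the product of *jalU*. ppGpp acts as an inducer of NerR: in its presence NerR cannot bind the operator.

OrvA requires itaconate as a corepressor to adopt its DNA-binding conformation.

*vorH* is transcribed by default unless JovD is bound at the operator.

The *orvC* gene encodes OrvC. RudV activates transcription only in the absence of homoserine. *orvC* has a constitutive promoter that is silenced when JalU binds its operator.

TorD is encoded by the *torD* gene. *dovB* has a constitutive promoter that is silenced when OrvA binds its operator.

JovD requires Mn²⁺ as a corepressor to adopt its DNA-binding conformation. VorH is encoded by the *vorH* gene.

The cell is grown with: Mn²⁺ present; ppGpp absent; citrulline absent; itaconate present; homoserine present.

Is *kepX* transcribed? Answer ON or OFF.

ON

Homoserine is present, so RudV is inactive.
ppGpp is absent, so NerR is active.
With repressor NerR bound, *jalU* is not transcribed.
So JalU is not produced.
With no repressor bound, *orvC* is transcribed.
So OrvC is produced and active.
Required activator RudV is absent, so *torD* is not transcribed.
So TorD is not produced.
Citrulline is absent, so PexJ is inactive.
Mn²⁺ is present, so JovD is active.
With repressor JovD bound, *vorH* is not transcribed.
So VorH is not produced.
With no repressor bound, *kepX* is transcribed.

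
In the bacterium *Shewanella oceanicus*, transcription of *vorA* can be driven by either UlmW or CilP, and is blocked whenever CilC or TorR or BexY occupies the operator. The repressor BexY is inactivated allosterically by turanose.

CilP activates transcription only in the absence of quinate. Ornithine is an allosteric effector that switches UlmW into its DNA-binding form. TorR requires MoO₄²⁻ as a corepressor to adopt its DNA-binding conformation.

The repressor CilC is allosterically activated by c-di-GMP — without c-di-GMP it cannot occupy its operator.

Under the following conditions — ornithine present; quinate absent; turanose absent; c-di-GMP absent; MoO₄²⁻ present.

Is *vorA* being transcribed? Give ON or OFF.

c-di-GMP is absent, so CilC is inactive.
MoO₄²⁻ is present, so TorR is active.
Turanose is absent, so BexY is active.
Ornithine is present, so UlmW is active.
Quinate is absent, so CilP is active.
With repressor TorR bound, *vorA* is not transcribed.

OFF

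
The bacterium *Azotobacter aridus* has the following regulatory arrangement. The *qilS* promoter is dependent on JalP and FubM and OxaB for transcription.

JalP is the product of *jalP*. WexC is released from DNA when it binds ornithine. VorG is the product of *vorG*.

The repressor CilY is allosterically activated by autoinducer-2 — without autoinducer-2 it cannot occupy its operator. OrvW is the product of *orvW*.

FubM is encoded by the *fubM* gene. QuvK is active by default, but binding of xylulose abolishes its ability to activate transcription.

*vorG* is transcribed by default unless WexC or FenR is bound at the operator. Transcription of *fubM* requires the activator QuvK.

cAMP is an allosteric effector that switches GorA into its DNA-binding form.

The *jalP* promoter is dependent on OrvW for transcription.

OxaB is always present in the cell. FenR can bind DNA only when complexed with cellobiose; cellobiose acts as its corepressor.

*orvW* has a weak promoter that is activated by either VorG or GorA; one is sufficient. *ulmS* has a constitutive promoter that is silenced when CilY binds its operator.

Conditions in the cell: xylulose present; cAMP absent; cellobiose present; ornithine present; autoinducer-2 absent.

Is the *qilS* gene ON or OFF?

OFF

Ornithine is present, so WexC is inactive.
Cellobiose is present, so FenR is active.
With repressor FenR bound, *vorG* is not transcribed.
So VorG is not produced.
cAMP is absent, so GorA is inactive.
No activator is available at the *orvW* promoter, so *orvW* is not transcribed.
So OrvW is not produced.
Required activator OrvW is absent, so *jalP* is not transcribed.
So JalP is not produced.
Xylulose is present, so QuvK is inactive.
Required activator QuvK is absent, so *fubM* is not transcribed.
So FubM is not produced.
OxaB is produced constitutively and is active.
Required activator JalP is absent, so *qilS* is not transcribed.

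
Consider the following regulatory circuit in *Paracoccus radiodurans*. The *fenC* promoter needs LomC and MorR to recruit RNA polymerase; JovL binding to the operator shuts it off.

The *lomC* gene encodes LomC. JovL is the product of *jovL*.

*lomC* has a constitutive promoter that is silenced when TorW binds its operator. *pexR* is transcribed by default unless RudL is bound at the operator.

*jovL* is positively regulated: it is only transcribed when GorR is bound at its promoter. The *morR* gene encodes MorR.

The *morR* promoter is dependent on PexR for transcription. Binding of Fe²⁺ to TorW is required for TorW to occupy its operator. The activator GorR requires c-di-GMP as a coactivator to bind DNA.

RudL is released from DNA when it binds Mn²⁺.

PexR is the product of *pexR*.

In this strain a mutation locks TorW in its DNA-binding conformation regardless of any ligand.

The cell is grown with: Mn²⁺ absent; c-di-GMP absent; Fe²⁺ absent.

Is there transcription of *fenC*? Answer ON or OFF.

OFF

TorW is constitutively active in this strain.
With repressor TorW bound, *lomC* is not transcribed.
So LomC is not produced.
c-di-GMP is absent, so GorR is inactive.
Required activator GorR is absent, so *jovL* is not transcribed.
So JovL is not produced.
Mn²⁺ is absent, so RudL is active.
With repressor RudL bound, *pexR* is not transcribed.
So PexR is not produced.
Required activator PexR is absent, so *morR* is not transcribed.
So MorR is not produced.
Required activator LomC is absent, so *fenC* is not transcribed.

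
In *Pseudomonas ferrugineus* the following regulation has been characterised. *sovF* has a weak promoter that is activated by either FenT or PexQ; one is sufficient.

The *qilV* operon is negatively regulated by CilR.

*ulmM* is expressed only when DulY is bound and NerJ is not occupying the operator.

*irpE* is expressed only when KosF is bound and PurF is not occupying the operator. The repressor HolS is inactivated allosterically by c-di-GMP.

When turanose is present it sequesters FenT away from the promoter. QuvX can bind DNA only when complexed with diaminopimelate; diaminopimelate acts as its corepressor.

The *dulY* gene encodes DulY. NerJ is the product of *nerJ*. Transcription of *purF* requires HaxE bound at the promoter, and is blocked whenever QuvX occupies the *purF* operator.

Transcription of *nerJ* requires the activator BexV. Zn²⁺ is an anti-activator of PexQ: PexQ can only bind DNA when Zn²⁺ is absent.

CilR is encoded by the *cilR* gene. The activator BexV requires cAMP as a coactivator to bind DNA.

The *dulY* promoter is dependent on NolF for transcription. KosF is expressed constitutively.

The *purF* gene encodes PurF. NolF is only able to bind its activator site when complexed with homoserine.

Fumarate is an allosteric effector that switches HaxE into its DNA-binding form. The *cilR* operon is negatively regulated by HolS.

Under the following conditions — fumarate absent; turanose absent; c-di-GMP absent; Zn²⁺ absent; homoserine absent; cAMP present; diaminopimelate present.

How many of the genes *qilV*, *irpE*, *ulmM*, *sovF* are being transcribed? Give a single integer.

3

c-di-GMP is absent, so HolS is active.
With repressor HolS bound, *cilR* is not transcribed.
So CilR is not produced.
With no repressor bound, *qilV* is transcribed.
→ *qilV* is ON.
KosF is produced constitutively and is active.
Diaminopimelate is present, so QuvX is active.
Fumarate is absent, so HaxE is inactive.
With repressor QuvX bound, *purF* is not transcribed.
So PurF is not produced.
No repressor is bound and KosF is active, so *irpE* is transcribed.
→ *irpE* is ON.
cAMP is present, so BexV is active.
No repressor is bound and BexV is active, so *nerJ* is transcribed.
So NerJ is produced and active.
Homoserine is absent, so NolF is inactive.
Required activator NolF is absent, so *dulY* is not transcribed.
So DulY is not produced.
With repressor NerJ bound, *ulmM* is not transcribed.
→ *ulmM* is OFF.
Turanose is absent, so FenT is active.
Zn²⁺ is absent, so PexQ is active.
Activator FenT is present, so *sovF* is transcribed.
→ *sovF* is ON.
3 of the 4 genes are transcribed.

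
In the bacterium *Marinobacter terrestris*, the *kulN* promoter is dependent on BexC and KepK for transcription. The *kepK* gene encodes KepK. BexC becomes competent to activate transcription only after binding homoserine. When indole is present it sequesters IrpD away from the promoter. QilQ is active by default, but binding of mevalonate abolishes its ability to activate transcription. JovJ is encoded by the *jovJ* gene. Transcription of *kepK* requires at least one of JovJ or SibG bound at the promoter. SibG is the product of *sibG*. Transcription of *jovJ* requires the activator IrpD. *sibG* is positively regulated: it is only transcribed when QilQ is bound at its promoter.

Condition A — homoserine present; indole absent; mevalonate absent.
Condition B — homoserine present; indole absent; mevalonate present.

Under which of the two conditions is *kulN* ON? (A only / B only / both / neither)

Condition A:
Homoserine is present, so BexC is active.
Indole is absent, so IrpD is active.
No repressor is bound and IrpD is active, so *jovJ* is transcribed.
So JovJ is produced and active.
Mevalonate is absent, so QilQ is active.
No repressor is bound and QilQ is active, so *sibG* is transcribed.
So SibG is produced and active.
Activator JovJ is present, so *kepK* is transcribed.
So KepK is produced and active.
No repressor is bound and BexC and KepK are active, so *kulN* is transcribed.
→ *kulN* is ON in A.
Condition B:
Homoserine is present, so BexC is active.
Indole is absent, so IrpD is active.
No repressor is bound and IrpD is active, so *jovJ* is transcribed.
So JovJ is produced and active.
Mevalonate is present, so QilQ is inactive.
Required activator QilQ is absent, so *sibG* is not transcribed.
So SibG is not produced.
Activator JovJ is present, so *kepK* is transcribed.
So KepK is produced and active.
No repressor is bound and BexC and KepK are active, so *kulN* is transcribed.
→ *kulN* is ON in B.

both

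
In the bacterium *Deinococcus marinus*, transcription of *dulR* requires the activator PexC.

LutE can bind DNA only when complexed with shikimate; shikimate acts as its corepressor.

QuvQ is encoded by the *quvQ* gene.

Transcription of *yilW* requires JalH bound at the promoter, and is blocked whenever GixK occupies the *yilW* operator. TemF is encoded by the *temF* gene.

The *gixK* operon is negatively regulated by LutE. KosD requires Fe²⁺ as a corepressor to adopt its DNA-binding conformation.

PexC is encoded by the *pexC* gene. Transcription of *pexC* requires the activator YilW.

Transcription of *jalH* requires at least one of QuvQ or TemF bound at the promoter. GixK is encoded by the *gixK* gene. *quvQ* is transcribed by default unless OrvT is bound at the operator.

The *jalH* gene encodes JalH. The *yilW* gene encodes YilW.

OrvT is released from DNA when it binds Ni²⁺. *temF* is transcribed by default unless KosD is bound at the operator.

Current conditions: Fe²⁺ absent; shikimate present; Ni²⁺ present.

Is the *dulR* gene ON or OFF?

Ni²⁺ is present, so OrvT is inactive.
With no repressor bound, *quvQ* is transcribed.
So QuvQ is produced and active.
Fe²⁺ is absent, so KosD is inactive.
With no repressor bound, *temF* is transcribed.
So TemF is produced and active.
Activator QuvQ is present, so *jalH* is transcribed.
So JalH is produced and active.
Shikimate is present, so LutE is active.
With repressor LutE bound, *gixK* is not transcribed.
So GixK is not produced.
No repressor is bound and JalH is active, so *yilW* is transcribed.
So YilW is produced and active.
No repressor is bound and YilW is active, so *pexC* is transcribed.
So PexC is produced and active.
No repressor is bound and PexC is active, so *dulR* is transcribed.

ON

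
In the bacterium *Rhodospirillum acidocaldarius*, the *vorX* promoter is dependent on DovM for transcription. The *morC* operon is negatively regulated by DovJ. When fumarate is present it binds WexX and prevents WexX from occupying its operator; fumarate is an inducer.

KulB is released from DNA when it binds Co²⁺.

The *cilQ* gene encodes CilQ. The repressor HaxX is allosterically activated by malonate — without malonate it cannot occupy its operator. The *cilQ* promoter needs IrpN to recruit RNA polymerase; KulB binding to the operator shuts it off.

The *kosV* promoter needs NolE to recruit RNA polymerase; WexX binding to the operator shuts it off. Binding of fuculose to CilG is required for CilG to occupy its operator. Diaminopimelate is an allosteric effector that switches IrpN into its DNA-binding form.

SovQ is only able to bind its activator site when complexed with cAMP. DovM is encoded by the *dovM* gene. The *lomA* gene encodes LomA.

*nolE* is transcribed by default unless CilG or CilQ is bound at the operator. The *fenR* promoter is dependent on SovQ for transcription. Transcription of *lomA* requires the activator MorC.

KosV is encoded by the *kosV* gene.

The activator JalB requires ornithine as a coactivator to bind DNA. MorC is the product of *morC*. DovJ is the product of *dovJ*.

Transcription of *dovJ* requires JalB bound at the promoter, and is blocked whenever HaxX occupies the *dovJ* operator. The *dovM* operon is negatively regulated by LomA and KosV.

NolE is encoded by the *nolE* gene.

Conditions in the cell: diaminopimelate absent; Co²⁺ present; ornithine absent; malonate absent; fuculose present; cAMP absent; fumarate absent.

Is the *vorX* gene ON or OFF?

OFF

Ornithine is absent, so JalB is inactive.
Malonate is absent, so HaxX is inactive.
Required activator JalB is absent, so *dovJ* is not transcribed.
So DovJ is not produced.
With no repressor bound, *morC* is transcribed.
So MorC is produced and active.
No repressor is bound and MorC is active, so *lomA* is transcribed.
So LomA is produced and active.
Fuculose is present, so CilG is active.
Diaminopimelate is absent, so IrpN is inactive.
Co²⁺ is present, so KulB is inactive.
Required activator IrpN is absent, so *cilQ* is not transcribed.
So CilQ is not produced.
With repressor CilG bound, *nolE* is not transcribed.
So NolE is not produced.
Fumarate is absent, so WexX is active.
With repressor WexX bound, *kosV* is not transcribed.
So KosV is not produced.
With repressor LomA bound, *dovM* is not transcribed.
So DovM is not produced.
Required activator DovM is absent, so *vorX* is not transcribed.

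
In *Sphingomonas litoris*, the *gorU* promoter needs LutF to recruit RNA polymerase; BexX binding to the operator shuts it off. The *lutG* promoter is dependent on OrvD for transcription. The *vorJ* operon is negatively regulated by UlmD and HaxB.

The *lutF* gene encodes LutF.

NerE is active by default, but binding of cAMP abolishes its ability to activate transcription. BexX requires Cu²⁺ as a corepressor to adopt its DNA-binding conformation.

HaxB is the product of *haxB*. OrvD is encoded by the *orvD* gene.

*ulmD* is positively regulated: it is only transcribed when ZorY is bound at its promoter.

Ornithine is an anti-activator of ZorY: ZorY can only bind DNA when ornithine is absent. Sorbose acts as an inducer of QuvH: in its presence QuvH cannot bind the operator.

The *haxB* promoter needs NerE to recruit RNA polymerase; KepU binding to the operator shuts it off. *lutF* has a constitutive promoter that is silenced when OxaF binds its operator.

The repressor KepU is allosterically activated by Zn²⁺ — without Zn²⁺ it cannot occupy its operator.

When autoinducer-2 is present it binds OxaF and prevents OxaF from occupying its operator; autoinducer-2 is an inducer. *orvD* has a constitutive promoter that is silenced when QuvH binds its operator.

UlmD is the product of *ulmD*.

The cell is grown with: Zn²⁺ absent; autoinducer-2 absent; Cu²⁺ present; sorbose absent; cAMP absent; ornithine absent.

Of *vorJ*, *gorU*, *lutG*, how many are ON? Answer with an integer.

0

Ornithine is absent, so ZorY is active.
No repressor is bound and ZorY is active, so *ulmD* is transcribed.
So UlmD is produced and active.
Zn²⁺ is absent, so KepU is inactive.
cAMP is absent, so NerE is active.
No repressor is bound and NerE is active, so *haxB* is transcribed.
So HaxB is produced and active.
With repressor UlmD bound, *vorJ* is not transcribed.
→ *vorJ* is OFF.
Cu²⁺ is present, so BexX is active.
Autoinducer-2 is absent, so OxaF is active.
With repressor OxaF bound, *lutF* is not transcribed.
So LutF is not produced.
With repressor BexX bound, *gorU* is not transcribed.
→ *gorU* is OFF.
Sorbose is absent, so QuvH is active.
With repressor QuvH bound, *orvD* is not transcribed.
So OrvD is not produced.
Required activator OrvD is absent, so *lutG* is not transcribed.
→ *lutG* is OFF.
0 of the 3 genes are transcribed.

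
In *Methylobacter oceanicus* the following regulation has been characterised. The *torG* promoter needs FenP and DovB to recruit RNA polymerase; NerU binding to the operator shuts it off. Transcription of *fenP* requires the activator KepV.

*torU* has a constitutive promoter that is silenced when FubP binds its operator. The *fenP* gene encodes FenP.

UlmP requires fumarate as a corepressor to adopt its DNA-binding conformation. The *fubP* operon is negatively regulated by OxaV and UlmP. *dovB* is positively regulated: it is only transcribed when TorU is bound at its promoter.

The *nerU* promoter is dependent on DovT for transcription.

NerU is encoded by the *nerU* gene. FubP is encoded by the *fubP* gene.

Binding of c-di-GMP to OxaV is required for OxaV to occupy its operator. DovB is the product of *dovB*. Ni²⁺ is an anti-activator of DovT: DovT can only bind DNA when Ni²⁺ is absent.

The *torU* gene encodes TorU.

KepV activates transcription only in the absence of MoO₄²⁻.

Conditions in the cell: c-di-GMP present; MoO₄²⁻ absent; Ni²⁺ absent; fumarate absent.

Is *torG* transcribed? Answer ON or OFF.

MoO₄²⁻ is absent, so KepV is active.
No repressor is bound and KepV is active, so *fenP* is transcribed.
So FenP is produced and active.
c-di-GMP is present, so OxaV is active.
Fumarate is absent, so UlmP is inactive.
With repressor OxaV bound, *fubP* is not transcribed.
So FubP is not produced.
With no repressor bound, *torU* is transcribed.
So TorU is produced and active.
No repressor is bound and TorU is active, so *dovB* is transcribed.
So DovB is produced and active.
Ni²⁺ is absent, so DovT is active.
No repressor is bound and DovT is active, so *nerU* is transcribed.
So NerU is produced and active.
With repressor NerU bound, *torG* is not transcribed.

OFF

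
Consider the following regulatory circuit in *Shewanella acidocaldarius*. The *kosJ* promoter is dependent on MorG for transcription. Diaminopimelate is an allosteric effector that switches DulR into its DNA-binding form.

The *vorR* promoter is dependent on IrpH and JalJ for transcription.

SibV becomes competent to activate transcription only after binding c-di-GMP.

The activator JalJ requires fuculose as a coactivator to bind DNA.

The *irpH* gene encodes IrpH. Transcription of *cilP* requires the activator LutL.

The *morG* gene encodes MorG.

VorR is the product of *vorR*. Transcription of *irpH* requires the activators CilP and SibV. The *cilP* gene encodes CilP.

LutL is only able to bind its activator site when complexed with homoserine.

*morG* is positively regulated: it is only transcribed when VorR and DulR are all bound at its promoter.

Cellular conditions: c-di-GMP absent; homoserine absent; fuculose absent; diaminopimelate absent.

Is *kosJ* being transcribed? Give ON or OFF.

Homoserine is absent, so LutL is inactive.
Required activator LutL is absent, so *cilP* is not transcribed.
So CilP is not produced.
c-di-GMP is absent, so SibV is inactive.
Required activator CilP is absent, so *irpH* is not transcribed.
So IrpH is not produced.
Fuculose is absent, so JalJ is inactive.
Required activator IrpH is absent, so *vorR* is not transcribed.
So VorR is not produced.
Diaminopimelate is absent, so DulR is inactive.
Required activator VorR is absent, so *morG* is not transcribed.
So MorG is not produced.
Required activator MorG is absent, so *kosJ* is not transcribed.

OFF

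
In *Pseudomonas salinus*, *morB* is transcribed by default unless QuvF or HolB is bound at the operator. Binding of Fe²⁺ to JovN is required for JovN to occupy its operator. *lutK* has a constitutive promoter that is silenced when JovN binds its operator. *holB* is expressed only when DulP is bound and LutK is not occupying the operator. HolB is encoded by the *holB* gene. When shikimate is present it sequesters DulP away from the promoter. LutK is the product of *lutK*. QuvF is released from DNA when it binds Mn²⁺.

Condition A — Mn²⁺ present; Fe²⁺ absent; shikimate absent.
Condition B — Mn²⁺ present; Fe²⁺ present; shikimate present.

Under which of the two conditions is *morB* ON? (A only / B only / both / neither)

both

Condition A:
Mn²⁺ is present, so QuvF is inactive.
Fe²⁺ is absent, so JovN is inactive.
With no repressor bound, *lutK* is transcribed.
So LutK is produced and active.
Shikimate is absent, so DulP is active.
With repressor LutK bound, *holB* is not transcribed.
So HolB is not produced.
With no repressor bound, *morB* is transcribed.
→ *morB* is ON in A.
Condition B:
Mn²⁺ is present, so QuvF is inactive.
Fe²⁺ is present, so JovN is active.
With repressor JovN bound, *lutK* is not transcribed.
So LutK is not produced.
Shikimate is present, so DulP is inactive.
Required activator DulP is absent, so *holB* is not transcribed.
So HolB is not produced.
With no repressor bound, *morB* is transcribed.
→ *morB* is ON in B.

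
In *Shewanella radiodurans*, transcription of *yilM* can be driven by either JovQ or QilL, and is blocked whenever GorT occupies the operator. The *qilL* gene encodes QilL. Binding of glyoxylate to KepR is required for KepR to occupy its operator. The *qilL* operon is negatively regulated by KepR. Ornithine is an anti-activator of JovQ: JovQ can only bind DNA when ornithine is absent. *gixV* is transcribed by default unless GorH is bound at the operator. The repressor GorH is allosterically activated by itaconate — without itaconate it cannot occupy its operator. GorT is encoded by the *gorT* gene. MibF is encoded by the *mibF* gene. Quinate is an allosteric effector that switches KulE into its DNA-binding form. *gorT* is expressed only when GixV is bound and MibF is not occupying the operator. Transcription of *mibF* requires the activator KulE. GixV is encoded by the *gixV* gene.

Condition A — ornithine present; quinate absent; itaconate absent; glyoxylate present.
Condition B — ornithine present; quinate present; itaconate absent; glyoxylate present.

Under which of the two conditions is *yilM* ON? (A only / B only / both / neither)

Condition A:
Ornithine is present, so JovQ is inactive.
Quinate is absent, so KulE is inactive.
Required activator KulE is absent, so *mibF* is not transcribed.
So MibF is not produced.
Itaconate is absent, so GorH is inactive.
With no repressor bound, *gixV* is transcribed.
So GixV is produced and active.
No repressor is bound and GixV is active, so *gorT* is transcribed.
So GorT is produced and active.
Glyoxylate is present, so KepR is active.
With repressor KepR bound, *qilL* is not transcribed.
So QilL is not produced.
With repressor GorT bound, *yilM* is not transcribed.
→ *yilM* is OFF in A.
Condition B:
Ornithine is present, so JovQ is inactive.
Quinate is present, so KulE is active.
No repressor is bound and KulE is active, so *mibF* is transcribed.
So MibF is produced and active.
Itaconate is absent, so GorH is inactive.
With no repressor bound, *gixV* is transcribed.
So GixV is produced and active.
With repressor MibF bound, *gorT* is not transcribed.
So GorT is not produced.
Glyoxylate is present, so KepR is active.
With repressor KepR bound, *qilL* is not transcribed.
So QilL is not produced.
No activator is available at the *yilM* promoter, so *yilM* is not transcribed.
→ *yilM* is OFF in B.

neither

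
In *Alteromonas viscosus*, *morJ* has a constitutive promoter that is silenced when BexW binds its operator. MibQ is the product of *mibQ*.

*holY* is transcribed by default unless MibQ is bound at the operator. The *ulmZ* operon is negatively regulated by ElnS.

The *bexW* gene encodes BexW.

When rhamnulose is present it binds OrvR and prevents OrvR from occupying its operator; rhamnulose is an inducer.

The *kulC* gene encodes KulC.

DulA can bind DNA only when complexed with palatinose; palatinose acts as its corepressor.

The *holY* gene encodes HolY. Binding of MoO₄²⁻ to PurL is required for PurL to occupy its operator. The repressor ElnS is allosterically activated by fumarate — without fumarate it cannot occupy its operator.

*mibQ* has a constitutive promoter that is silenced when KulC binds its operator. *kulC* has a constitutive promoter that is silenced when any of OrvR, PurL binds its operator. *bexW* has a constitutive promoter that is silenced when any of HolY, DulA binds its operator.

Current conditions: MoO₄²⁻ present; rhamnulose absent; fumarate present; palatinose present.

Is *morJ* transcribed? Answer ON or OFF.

ON

Rhamnulose is absent, so OrvR is active.
MoO₄²⁻ is present, so PurL is active.
With repressor OrvR bound, *kulC* is not transcribed.
So KulC is not produced.
With no repressor bound, *mibQ* is transcribed.
So MibQ is produced and active.
With repressor MibQ bound, *holY* is not transcribed.
So HolY is not produced.
Palatinose is present, so DulA is active.
With repressor DulA bound, *bexW* is not transcribed.
So BexW is not produced.
With no repressor bound, *morJ* is transcribed.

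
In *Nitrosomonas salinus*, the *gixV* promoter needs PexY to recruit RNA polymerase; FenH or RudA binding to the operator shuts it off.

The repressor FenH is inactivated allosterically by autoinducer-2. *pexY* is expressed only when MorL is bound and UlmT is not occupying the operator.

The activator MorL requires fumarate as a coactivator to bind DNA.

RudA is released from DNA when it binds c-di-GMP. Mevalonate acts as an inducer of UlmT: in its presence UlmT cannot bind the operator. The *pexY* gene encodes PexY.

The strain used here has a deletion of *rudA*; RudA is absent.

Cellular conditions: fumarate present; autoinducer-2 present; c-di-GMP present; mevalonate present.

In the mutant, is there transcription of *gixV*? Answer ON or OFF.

ON

Mevalonate is present, so UlmT is inactive.
Fumarate is present, so MorL is active.
No repressor is bound and MorL is active, so *pexY* is transcribed.
So PexY is produced and active.
Autoinducer-2 is present, so FenH is inactive.
RudA is non-functional in this strain, so it has no effect.
No repressor is bound and PexY is active, so *gixV* is transcribed.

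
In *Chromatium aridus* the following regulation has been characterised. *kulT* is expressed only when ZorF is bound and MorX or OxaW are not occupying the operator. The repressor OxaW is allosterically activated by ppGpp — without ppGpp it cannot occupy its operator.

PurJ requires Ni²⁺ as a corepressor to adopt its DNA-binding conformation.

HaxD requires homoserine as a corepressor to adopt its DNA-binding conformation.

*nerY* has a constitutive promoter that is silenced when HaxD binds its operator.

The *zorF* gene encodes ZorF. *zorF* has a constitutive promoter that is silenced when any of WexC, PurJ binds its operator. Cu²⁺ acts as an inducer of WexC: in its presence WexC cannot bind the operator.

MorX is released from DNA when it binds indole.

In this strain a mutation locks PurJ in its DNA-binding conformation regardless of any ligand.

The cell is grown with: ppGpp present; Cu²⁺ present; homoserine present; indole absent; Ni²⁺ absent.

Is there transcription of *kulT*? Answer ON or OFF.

Cu²⁺ is present, so WexC is inactive.
PurJ is constitutively active in this strain.
With repressor PurJ bound, *zorF* is not transcribed.
So ZorF is not produced.
Indole is absent, so MorX is active.
ppGpp is present, so OxaW is active.
With repressor MorX bound, *kulT* is not transcribed.

OFF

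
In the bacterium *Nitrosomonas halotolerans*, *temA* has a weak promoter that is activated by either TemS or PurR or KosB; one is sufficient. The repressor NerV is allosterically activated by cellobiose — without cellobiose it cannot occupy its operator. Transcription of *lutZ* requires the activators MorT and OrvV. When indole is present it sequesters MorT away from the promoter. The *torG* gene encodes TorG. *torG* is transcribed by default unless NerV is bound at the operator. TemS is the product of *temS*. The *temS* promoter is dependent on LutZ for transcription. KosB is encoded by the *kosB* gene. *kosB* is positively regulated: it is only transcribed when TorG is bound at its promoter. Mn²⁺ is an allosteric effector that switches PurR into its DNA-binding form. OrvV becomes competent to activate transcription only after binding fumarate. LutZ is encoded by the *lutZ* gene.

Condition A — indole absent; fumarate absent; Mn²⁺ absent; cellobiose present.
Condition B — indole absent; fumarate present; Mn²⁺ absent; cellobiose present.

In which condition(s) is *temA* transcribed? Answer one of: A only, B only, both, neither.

B only

Condition A:
Indole is absent, so MorT is active.
Fumarate is absent, so OrvV is inactive.
Required activator OrvV is absent, so *lutZ* is not transcribed.
So LutZ is not produced.
Required activator LutZ is absent, so *temS* is not transcribed.
So TemS is not produced.
Mn²⁺ is absent, so PurR is inactive.
Cellobiose is present, so NerV is active.
With repressor NerV bound, *torG* is not transcribed.
So TorG is not produced.
Required activator TorG is absent, so *kosB* is not transcribed.
So KosB is not produced.
No activator is available at the *temA* promoter, so *temA* is not transcribed.
→ *temA* is OFF in A.
Condition B:
Indole is absent, so MorT is active.
Fumarate is present, so OrvV is active.
No repressor is bound and MorT and OrvV are active, so *lutZ* is transcribed.
So LutZ is produced and active.
No repressor is bound and LutZ is active, so *temS* is transcribed.
So TemS is produced and active.
Mn²⁺ is absent, so PurR is inactive.
Cellobiose is present, so NerV is active.
With repressor NerV bound, *torG* is not transcribed.
So TorG is not produced.
Required activator TorG is absent, so *kosB* is not transcribed.
So KosB is not produced.
Activator TemS is present, so *temA* is transcribed.
→ *temA* is ON in B.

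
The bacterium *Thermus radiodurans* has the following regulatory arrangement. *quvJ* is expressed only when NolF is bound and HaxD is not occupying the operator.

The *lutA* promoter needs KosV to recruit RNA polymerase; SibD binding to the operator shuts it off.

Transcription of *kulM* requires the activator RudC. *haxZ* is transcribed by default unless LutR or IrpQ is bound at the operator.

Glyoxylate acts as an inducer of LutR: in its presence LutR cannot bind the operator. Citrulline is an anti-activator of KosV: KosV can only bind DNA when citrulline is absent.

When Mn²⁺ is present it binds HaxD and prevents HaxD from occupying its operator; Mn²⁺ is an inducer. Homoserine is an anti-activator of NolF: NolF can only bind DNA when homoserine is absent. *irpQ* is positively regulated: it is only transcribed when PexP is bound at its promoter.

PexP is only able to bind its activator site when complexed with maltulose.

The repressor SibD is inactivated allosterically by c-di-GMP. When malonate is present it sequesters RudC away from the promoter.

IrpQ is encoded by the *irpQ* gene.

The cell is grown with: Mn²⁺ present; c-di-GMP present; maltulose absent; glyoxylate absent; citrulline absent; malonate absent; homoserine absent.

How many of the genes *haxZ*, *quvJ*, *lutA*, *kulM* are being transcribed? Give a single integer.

3

Glyoxylate is absent, so LutR is active.
Maltulose is absent, so PexP is inactive.
Required activator PexP is absent, so *irpQ* is not transcribed.
So IrpQ is not produced.
With repressor LutR bound, *haxZ* is not transcribed.
→ *haxZ* is OFF.
Mn²⁺ is present, so HaxD is inactive.
Homoserine is absent, so NolF is active.
No repressor is bound and NolF is active, so *quvJ* is transcribed.
→ *quvJ* is ON.
c-di-GMP is present, so SibD is inactive.
Citrulline is absent, so KosV is active.
No repressor is bound and KosV is active, so *lutA* is transcribed.
→ *lutA* is ON.
Malonate is absent, so RudC is active.
No repressor is bound and RudC is active, so *kulM* is transcribed.
→ *kulM* is ON.
3 of the 4 genes are transcribed.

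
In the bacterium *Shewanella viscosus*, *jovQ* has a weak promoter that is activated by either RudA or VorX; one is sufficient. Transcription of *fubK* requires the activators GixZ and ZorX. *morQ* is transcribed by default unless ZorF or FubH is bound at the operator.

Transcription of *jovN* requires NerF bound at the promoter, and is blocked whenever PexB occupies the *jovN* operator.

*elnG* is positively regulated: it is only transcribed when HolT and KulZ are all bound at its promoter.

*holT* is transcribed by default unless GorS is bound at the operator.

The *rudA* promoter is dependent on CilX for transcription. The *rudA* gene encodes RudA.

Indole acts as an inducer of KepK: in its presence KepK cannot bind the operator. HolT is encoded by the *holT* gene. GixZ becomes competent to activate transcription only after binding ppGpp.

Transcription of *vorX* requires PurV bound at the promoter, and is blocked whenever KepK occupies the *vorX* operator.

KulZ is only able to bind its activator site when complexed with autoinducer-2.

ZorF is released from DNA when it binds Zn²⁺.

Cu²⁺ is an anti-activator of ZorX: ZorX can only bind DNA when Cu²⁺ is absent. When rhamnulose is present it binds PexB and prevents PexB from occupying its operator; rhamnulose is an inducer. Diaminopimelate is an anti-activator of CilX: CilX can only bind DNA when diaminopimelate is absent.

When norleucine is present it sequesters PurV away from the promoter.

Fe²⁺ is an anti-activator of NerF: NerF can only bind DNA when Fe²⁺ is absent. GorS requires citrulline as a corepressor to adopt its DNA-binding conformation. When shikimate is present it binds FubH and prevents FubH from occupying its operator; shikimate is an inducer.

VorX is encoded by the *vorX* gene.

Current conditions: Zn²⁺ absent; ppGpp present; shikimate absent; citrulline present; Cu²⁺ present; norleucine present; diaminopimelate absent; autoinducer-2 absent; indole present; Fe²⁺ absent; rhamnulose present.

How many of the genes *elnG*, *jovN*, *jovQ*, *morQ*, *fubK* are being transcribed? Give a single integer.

Citrulline is present, so GorS is active.
With repressor GorS bound, *holT* is not transcribed.
So HolT is not produced.
Autoinducer-2 is absent, so KulZ is inactive.
Required activator HolT is absent, so *elnG* is not transcribed.
→ *elnG* is OFF.
Rhamnulose is present, so PexB is inactive.
Fe²⁺ is absent, so NerF is active.
No repressor is bound and NerF is active, so *jovN* is transcribed.
→ *jovN* is ON.
Diaminopimelate is absent, so CilX is active.
No repressor is bound and CilX is active, so *rudA* is transcribed.
So RudA is produced and active.
Norleucine is present, so PurV is inactive.
Indole is present, so KepK is inactive.
Required activator PurV is absent, so *vorX* is not transcribed.
So VorX is not produced.
Activator RudA is present, so *jovQ* is transcribed.
→ *jovQ* is ON.
Zn²⁺ is absent, so ZorF is active.
Shikimate is absent, so FubH is active.
With repressor ZorF bound, *morQ* is not transcribed.
→ *morQ* is OFF.
ppGpp is present, so GixZ is active.
Cu²⁺ is present, so ZorX is inactive.
Required activator ZorX is absent, so *fubK* is not transcribed.
→ *fubK* is OFF.
2 of the 5 genes are transcribed.

2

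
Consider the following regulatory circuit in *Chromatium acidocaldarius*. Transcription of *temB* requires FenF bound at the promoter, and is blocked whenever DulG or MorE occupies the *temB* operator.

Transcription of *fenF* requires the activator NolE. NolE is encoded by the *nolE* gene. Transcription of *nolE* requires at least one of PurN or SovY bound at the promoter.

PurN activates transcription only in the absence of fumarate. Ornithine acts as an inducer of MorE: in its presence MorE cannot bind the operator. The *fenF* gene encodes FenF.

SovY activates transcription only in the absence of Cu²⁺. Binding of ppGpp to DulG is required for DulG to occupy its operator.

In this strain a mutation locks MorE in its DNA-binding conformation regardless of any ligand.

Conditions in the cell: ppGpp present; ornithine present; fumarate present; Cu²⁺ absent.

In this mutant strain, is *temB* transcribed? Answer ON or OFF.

OFF

Fumarate is present, so PurN is inactive.
Cu²⁺ is absent, so SovY is active.
Activator SovY is present, so *nolE* is transcribed.
So NolE is produced and active.
No repressor is bound and NolE is active, so *fenF* is transcribed.
So FenF is produced and active.
ppGpp is present, so DulG is active.
MorE is constitutively active in this strain.
With repressor DulG bound, *temB* is not transcribed.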